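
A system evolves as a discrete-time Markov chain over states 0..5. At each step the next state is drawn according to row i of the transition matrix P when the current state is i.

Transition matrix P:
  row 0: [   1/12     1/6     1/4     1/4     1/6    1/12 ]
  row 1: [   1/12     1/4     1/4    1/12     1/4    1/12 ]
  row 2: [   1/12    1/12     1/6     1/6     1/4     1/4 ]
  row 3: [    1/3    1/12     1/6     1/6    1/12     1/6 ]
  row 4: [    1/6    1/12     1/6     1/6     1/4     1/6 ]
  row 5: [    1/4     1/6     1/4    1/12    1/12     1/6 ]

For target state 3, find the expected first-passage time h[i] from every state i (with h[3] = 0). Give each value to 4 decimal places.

First-step conditioning: h[3] = 0; for i ≠ 3, h[i] = 1 + Σ_k P[i][k]·h[k].
  h[0] = 1 + 1/12·h[0] + 1/6·h[1] + 1/4·h[2] + 1/6·h[4] + 1/12·h[5]
  h[1] = 1 + 1/12·h[0] + 1/4·h[1] + 1/4·h[2] + 1/4·h[4] + 1/12·h[5]
  h[2] = 1 + 1/12·h[0] + 1/12·h[1] + 1/6·h[2] + 1/4·h[4] + 1/4·h[5]
  h[4] = 1 + 1/6·h[0] + 1/12·h[1] + 1/6·h[2] + 1/4·h[4] + 1/6·h[5]
  h[5] = 1 + 1/4·h[0] + 1/6·h[1] + 1/4·h[2] + 1/12·h[4] + 1/6·h[5]
Solving the 5×5 linear system over states ≠ 3 gives exactly h = [106062/17669, 126126/17669, 116184/17669, 0, 114642/17669, 124566/17669] (h[3] = 0 is the target).

h = [6.0027, 7.1383, 6.5756, 0.0000, 6.4883, 7.0500]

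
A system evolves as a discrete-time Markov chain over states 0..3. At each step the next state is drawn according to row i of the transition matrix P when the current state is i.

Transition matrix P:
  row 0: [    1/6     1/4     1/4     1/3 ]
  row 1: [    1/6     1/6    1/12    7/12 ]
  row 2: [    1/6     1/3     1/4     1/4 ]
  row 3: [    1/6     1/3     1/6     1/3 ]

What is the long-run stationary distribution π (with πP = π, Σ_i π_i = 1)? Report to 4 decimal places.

Balance equations π_j = Σ_i π_i·P[i][j]:
  π_0 = 1/6·π_0 + 1/6·π_1 + 1/6·π_2 + 1/6·π_3
  π_1 = 1/4·π_0 + 1/6·π_1 + 1/3·π_2 + 1/3·π_3
  π_2 = 1/4·π_0 + 1/12·π_1 + 1/4·π_2 + 1/6·π_3
  normalize: π_0 + π_1 + π_2 + π_3 = 1
Solving the linear system gives exactly π = [1/6, 23/84, 53/308, 179/462].

π = [0.1667, 0.2738, 0.1721, 0.3874]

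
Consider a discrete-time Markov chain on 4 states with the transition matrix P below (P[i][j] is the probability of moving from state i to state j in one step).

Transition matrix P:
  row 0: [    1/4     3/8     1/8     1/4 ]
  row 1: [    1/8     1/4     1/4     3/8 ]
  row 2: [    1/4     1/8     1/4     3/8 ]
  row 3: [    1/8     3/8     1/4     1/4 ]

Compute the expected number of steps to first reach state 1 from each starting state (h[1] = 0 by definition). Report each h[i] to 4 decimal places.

First-step conditioning: h[1] = 0; for i ≠ 1, h[i] = 1 + Σ_k P[i][k]·h[k].
  h[0] = 1 + 1/4·h[0] + 1/8·h[2] + 1/4·h[3]
  h[2] = 1 + 1/4·h[0] + 1/4·h[2] + 3/8·h[3]
  h[3] = 1 + 1/8·h[0] + 1/4·h[2] + 1/4·h[3]
Solving the 3×3 linear system over states ≠ 1 gives exactly h = [88/29, 0, 568/145, 456/145] (h[1] = 0 is the target).

h = [3.0345, 0.0000, 3.9172, 3.1448]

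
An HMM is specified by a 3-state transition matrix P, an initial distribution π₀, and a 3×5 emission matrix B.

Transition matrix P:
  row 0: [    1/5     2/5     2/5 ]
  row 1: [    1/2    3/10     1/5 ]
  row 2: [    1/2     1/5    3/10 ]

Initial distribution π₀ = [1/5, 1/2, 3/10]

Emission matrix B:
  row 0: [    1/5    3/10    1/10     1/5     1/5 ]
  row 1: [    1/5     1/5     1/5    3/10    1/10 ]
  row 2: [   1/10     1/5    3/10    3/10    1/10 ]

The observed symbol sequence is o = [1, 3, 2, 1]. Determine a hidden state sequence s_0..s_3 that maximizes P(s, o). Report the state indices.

path = [1, 0, 2, 0]

t=0: δ = [6.000e-02, 1.000e-01, 6.000e-02]  (obs o_0=1)
t=1: δ = [1.000e-02, 9.000e-03, 7.200e-03]  ψ = [1, 1, 0]  (obs o_1=3)
t=2: δ = [4.500e-04, 8.000e-04, 1.200e-03]  ψ = [1, 0, 0]  (obs o_2=2)
t=3: δ = [1.800e-04, 4.800e-05, 7.200e-05]  ψ = [2, 1, 2]  (obs o_3=1)
backtrack: best end state = 0; path = [1, 0, 2, 0]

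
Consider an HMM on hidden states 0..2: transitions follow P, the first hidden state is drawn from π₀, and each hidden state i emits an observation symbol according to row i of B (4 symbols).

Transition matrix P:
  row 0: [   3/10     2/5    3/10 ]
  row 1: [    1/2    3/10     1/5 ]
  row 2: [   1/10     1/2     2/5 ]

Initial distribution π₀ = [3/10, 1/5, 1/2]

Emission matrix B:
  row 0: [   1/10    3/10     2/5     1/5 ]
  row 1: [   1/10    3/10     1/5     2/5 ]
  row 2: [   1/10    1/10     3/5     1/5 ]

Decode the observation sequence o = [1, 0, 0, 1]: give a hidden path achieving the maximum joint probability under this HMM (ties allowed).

t=0: δ = [9.000e-02, 6.000e-02, 5.000e-02]  (obs o_0=1)
t=1: δ = [3.000e-03, 3.600e-03, 2.700e-03]  ψ = [1, 0, 0]  (obs o_1=0)
t=2: δ = [1.800e-04, 1.350e-04, 1.080e-04]  ψ = [1, 2, 2]  (obs o_2=0)
t=3: δ = [2.025e-05, 2.160e-05, 5.400e-06]  ψ = [1, 0, 0]  (obs o_3=1)
backtrack: best end state = 1; path = [0, 1, 0, 1]

path = [0, 1, 0, 1]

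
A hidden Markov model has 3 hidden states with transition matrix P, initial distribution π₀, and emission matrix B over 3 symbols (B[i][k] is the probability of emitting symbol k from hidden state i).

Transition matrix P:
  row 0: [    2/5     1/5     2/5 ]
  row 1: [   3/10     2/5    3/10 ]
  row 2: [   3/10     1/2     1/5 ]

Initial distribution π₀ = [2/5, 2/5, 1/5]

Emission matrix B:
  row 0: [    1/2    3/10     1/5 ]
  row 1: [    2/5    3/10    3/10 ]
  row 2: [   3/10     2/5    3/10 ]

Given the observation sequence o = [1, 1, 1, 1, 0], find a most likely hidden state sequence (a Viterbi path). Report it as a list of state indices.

t=0: δ = [1.200e-01, 1.200e-01, 8.000e-02]  (obs o_0=1)
t=1: δ = [1.440e-02, 1.440e-02, 1.920e-02]  ψ = [0, 1, 0]  (obs o_1=1)
t=2: δ = [1.728e-03, 2.880e-03, 2.304e-03]  ψ = [0, 2, 0]  (obs o_2=1)
t=3: δ = [2.592e-04, 3.456e-04, 3.456e-04]  ψ = [1, 1, 1]  (obs o_3=1)
t=4: δ = [5.184e-05, 6.912e-05, 3.110e-05]  ψ = [0, 2, 0]  (obs o_4=0)
backtrack: best end state = 1; path = [0, 2, 1, 2, 1]

path = [0, 2, 1, 2, 1]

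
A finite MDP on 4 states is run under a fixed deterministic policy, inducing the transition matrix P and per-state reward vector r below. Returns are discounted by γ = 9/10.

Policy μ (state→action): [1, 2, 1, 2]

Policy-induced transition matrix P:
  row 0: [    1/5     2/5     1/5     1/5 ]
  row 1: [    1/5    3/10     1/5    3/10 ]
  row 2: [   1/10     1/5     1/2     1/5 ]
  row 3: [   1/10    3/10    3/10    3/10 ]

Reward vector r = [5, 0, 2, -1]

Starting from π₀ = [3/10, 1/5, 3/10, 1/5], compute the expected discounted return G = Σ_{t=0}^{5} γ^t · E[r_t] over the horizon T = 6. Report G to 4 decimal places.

G = 5.9894

t=0: π = [0.3000, 0.2000, 0.3000, 0.2000], E[r] = 1.9000, γ^t·E[r] = 1.900000, running G = 1.900000
t=1: π = [0.1500, 0.3000, 0.3100, 0.2400], E[r] = 1.1300, γ^t·E[r] = 1.017000, running G = 2.917000
t=2: π = [0.1450, 0.2840, 0.3170, 0.2540], E[r] = 1.1050, γ^t·E[r] = 0.895050, running G = 3.812050
t=3: π = [0.1429, 0.2828, 0.3205, 0.2538], E[r] = 1.1017, γ^t·E[r] = 0.803139, running G = 4.615189
t=4: π = [0.1426, 0.2822, 0.3215, 0.2537], E[r] = 1.1023, γ^t·E[r] = 0.723186, running G = 5.338376
t=5: π = [0.1425, 0.2821, 0.3218, 0.2536], E[r] = 1.1025, γ^t·E[r] = 0.650995, running G = 5.989370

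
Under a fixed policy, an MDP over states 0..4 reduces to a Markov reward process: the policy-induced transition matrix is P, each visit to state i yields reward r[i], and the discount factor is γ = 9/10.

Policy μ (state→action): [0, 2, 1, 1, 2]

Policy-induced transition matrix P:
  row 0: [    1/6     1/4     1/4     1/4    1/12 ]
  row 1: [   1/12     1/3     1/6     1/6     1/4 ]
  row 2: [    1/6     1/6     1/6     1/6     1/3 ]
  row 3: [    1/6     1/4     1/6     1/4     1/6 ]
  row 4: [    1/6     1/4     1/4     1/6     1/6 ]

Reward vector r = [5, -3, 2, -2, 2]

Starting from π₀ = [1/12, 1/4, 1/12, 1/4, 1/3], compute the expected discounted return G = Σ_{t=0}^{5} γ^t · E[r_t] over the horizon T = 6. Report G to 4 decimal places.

G = 1.3660

t=0: π = [0.0833, 0.2500, 0.0833, 0.2500, 0.3333], E[r] = 0.0000, γ^t·E[r] = 0.000000, running G = 0.000000
t=1: π = [0.1458, 0.2639, 0.2014, 0.1944, 0.1944], E[r] = 0.3403, γ^t·E[r] = 0.306250, running G = 0.306250
t=2: π = [0.1447, 0.2552, 0.1950, 0.1950, 0.2101], E[r] = 0.3779, γ^t·E[r] = 0.306094, running G = 0.612344
t=3: π = [0.1454, 0.2550, 0.1962, 0.1950, 0.2084], E[r] = 0.3812, γ^t·E[r] = 0.277910, running G = 0.890254
t=4: π = [0.1454, 0.2549, 0.1961, 0.1950, 0.2085], E[r] = 0.3816, γ^t·E[r] = 0.250385, running G = 1.140639
t=5: π = [0.1454, 0.2549, 0.1962, 0.1950, 0.2085], E[r] = 0.3816, γ^t·E[r] = 0.225359, running G = 1.365998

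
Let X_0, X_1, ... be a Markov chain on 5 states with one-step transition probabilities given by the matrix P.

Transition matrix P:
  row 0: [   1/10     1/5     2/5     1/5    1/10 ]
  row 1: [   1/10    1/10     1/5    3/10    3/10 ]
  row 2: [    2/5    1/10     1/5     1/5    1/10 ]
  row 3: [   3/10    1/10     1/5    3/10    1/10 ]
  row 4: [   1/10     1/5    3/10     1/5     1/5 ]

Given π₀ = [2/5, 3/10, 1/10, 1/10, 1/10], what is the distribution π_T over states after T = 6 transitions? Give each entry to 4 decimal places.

t=0: π = [0.4000, 0.3000, 0.1000, 0.1000, 0.1000]
t=1: π = [0.1500, 0.1500, 0.2900, 0.2400, 0.1700]
t=2: π = [0.2350, 0.1320, 0.2470, 0.2390, 0.1470]
t=3: π = [0.2219, 0.1382, 0.2617, 0.2371, 0.1411]
t=4: π = [0.2259, 0.1363, 0.2585, 0.2375, 0.1418]
t=5: π = [0.2251, 0.1368, 0.2594, 0.2374, 0.1414]
t=6: π = [0.2253, 0.1366, 0.2592, 0.2374, 0.1415]

π = [0.2253, 0.1366, 0.2592, 0.2374, 0.1415]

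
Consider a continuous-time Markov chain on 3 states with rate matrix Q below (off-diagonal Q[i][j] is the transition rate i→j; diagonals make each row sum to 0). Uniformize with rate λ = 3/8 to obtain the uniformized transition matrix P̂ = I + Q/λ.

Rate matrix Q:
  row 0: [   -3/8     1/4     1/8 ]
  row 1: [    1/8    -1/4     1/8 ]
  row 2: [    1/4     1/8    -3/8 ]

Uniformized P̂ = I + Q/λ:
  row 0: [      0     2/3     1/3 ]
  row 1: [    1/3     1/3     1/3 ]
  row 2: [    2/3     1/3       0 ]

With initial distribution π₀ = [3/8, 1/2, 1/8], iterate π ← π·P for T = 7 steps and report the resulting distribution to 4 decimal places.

π = [0.3121, 0.4379, 0.2501]

t=0: π = [0.3750, 0.5000, 0.1250]
t=1: π = [0.2500, 0.4583, 0.2917]
t=2: π = [0.3472, 0.4167, 0.2361]
t=3: π = [0.2963, 0.4491, 0.2546]
t=4: π = [0.3194, 0.4321, 0.2485]
t=5: π = [0.3097, 0.4398, 0.2505]
t=6: π = [0.3136, 0.4366, 0.2498]
t=7: π = [0.3121, 0.4379, 0.2501]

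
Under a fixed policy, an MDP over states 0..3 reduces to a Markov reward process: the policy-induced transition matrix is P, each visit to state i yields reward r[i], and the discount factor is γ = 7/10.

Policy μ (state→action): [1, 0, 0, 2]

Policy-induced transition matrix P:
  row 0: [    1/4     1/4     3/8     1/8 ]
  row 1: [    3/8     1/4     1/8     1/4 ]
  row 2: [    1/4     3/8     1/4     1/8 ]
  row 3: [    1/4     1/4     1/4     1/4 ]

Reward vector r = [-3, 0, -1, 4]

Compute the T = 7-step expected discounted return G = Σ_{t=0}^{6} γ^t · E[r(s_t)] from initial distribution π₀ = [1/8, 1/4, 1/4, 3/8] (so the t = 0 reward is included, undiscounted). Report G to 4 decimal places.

t=0: π = [0.1250, 0.2500, 0.2500, 0.3750], E[r] = 0.8750, γ^t·E[r] = 0.875000, running G = 0.875000
t=1: π = [0.2813, 0.2813, 0.2344, 0.2031], E[r] = -0.2656, γ^t·E[r] = -0.185938, running G = 0.689063
t=2: π = [0.2852, 0.2793, 0.2500, 0.1855], E[r] = -0.3633, γ^t·E[r] = -0.178008, running G = 0.511055
t=3: π = [0.2849, 0.2813, 0.2507, 0.1831], E[r] = -0.3730, γ^t·E[r] = -0.127955, running G = 0.383100
t=4: π = [0.2852, 0.2813, 0.2505, 0.1830], E[r] = -0.3737, γ^t·E[r] = -0.089737, running G = 0.293363
t=5: π = [0.2852, 0.2813, 0.2505, 0.1830], E[r] = -0.3738, γ^t·E[r] = -0.062822, running G = 0.230540
t=6: π = [0.2852, 0.2813, 0.2505, 0.1830], E[r] = -0.3738, γ^t·E[r] = -0.043977, running G = 0.186564

G = 0.1866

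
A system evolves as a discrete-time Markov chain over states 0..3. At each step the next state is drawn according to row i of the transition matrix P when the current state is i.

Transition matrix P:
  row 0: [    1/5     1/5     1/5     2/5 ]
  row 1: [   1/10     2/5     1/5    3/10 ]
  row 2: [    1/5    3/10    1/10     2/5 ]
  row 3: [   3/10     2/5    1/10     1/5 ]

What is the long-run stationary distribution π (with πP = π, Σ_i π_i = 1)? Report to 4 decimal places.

Balance equations π_j = Σ_i π_i·P[i][j]:
  π_0 = 1/5·π_0 + 1/10·π_1 + 1/5·π_2 + 3/10·π_3
  π_1 = 1/5·π_0 + 2/5·π_1 + 3/10·π_2 + 2/5·π_3
  π_2 = 1/5·π_0 + 1/5·π_1 + 1/10·π_2 + 1/10·π_3
  normalize: π_0 + π_1 + π_2 + π_3 = 1
Solving the linear system gives exactly π = [211/1077, 124/359, 166/1077, 328/1077].

π = [0.1959, 0.3454, 0.1541, 0.3045]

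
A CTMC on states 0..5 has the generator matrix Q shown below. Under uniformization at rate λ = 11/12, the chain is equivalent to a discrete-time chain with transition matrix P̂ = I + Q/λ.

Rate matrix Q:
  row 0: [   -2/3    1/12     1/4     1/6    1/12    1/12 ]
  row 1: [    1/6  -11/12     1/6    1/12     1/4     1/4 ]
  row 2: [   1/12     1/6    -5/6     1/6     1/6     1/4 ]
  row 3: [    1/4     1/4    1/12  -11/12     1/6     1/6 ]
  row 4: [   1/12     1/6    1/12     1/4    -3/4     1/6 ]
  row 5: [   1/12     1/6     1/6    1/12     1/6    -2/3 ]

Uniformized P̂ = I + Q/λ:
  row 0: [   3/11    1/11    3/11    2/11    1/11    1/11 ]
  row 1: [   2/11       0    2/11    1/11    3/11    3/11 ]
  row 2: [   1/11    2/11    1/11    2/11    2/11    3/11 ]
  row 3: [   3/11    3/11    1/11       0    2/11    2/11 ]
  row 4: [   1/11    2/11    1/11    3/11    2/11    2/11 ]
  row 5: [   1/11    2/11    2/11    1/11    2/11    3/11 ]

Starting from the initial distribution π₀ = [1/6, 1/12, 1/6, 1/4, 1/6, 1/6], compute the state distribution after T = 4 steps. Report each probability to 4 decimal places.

t=0: π = [0.1667, 0.0833, 0.1667, 0.2500, 0.1667, 0.1667]
t=1: π = [0.1742, 0.1742, 0.1439, 0.1288, 0.1742, 0.2045]
t=2: π = [0.1618, 0.1460, 0.1570, 0.1398, 0.1818, 0.2135]
t=3: π = [0.1590, 0.1533, 0.1530, 0.1402, 0.1804, 0.2141]
t=4: π = [0.1593, 0.1522, 0.1532, 0.1393, 0.1813, 0.2147]

π = [0.1593, 0.1522, 0.1532, 0.1393, 0.1813, 0.2147]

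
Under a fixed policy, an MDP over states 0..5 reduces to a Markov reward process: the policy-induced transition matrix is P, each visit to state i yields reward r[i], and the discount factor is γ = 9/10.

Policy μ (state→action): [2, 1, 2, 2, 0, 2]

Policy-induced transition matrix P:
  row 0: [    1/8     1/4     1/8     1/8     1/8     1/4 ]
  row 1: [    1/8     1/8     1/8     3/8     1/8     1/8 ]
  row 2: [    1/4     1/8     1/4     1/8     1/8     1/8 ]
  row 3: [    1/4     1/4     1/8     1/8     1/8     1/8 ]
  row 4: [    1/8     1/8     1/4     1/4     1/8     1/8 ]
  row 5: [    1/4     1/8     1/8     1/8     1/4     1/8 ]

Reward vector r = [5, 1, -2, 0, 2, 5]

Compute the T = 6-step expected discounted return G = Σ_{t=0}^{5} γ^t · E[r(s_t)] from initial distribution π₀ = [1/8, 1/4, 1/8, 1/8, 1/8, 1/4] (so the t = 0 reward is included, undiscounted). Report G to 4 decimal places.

G = 8.7840

t=0: π = [0.1250, 0.2500, 0.1250, 0.1250, 0.1250, 0.2500], E[r] = 2.1250, γ^t·E[r] = 2.125000, running G = 2.125000
t=1: π = [0.1875, 0.1563, 0.1563, 0.2031, 0.1563, 0.1406], E[r] = 1.7969, γ^t·E[r] = 1.617188, running G = 3.742188
t=2: π = [0.1875, 0.1738, 0.1641, 0.1836, 0.1426, 0.1484], E[r] = 1.8105, γ^t·E[r] = 1.466543, running G = 5.208730
t=3: π = [0.1870, 0.1714, 0.1633, 0.1863, 0.1436, 0.1484], E[r] = 1.8091, γ^t·E[r] = 1.318821, running G = 6.527551
t=4: π = [0.1873, 0.1717, 0.1634, 0.1858, 0.1436, 0.1484], E[r] = 1.8102, γ^t·E[r] = 1.187680, running G = 7.715231
t=5: π = [0.1872, 0.1716, 0.1634, 0.1859, 0.1435, 0.1484], E[r] = 1.8100, γ^t·E[r] = 1.068779, running G = 8.784010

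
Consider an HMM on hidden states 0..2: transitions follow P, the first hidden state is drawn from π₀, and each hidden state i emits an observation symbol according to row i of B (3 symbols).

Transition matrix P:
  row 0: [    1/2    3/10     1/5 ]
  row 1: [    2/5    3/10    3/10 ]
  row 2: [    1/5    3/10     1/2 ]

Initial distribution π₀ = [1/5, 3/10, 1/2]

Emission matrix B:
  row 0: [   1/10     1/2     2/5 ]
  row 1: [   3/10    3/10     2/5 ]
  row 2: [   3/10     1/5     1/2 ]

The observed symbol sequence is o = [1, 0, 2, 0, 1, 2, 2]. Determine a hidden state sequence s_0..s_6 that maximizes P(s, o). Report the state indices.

t=0: δ = [1.000e-01, 9.000e-02, 1.000e-01]  (obs o_0=1)
t=1: δ = [5.000e-03, 9.000e-03, 1.500e-02]  ψ = [0, 0, 2]  (obs o_1=0)
t=2: δ = [1.440e-03, 1.800e-03, 3.750e-03]  ψ = [1, 2, 2]  (obs o_2=2)
t=3: δ = [7.500e-05, 3.375e-04, 5.625e-04]  ψ = [2, 2, 2]  (obs o_3=0)
t=4: δ = [6.750e-05, 5.062e-05, 5.625e-05]  ψ = [1, 2, 2]  (obs o_4=1)
t=5: δ = [1.350e-05, 8.100e-06, 1.406e-05]  ψ = [0, 0, 2]  (obs o_5=2)
t=6: δ = [2.700e-06, 1.687e-06, 3.516e-06]  ψ = [0, 2, 2]  (obs o_6=2)
backtrack: best end state = 2; path = [2, 2, 2, 2, 2, 2, 2]

path = [2, 2, 2, 2, 2, 2, 2]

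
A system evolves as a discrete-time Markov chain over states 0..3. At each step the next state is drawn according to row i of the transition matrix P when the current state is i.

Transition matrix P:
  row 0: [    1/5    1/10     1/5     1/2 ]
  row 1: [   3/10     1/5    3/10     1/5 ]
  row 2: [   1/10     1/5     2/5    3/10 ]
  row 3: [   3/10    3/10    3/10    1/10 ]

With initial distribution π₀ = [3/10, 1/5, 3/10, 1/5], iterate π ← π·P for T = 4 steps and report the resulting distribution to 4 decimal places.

t=0: π = [0.3000, 0.2000, 0.3000, 0.2000]
t=1: π = [0.2100, 0.1900, 0.3000, 0.3000]
t=2: π = [0.2190, 0.2090, 0.3090, 0.2630]
t=3: π = [0.2163, 0.2044, 0.3090, 0.2703]
t=4: π = [0.2166, 0.2054, 0.3093, 0.2688]

π = [0.2166, 0.2054, 0.3093, 0.2688]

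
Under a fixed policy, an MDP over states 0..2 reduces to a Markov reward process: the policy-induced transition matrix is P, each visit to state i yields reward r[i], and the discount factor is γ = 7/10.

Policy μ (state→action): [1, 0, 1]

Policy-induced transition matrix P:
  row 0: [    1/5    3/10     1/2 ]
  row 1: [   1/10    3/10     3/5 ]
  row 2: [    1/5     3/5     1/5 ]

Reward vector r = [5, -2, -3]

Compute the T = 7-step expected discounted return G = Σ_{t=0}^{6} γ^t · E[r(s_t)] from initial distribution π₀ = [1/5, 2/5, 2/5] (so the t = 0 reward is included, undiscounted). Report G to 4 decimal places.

t=0: π = [0.2000, 0.4000, 0.4000], E[r] = -1.0000, γ^t·E[r] = -1.000000, running G = -1.000000
t=1: π = [0.1600, 0.4200, 0.4200], E[r] = -1.3000, γ^t·E[r] = -0.910000, running G = -1.910000
t=2: π = [0.1580, 0.4260, 0.4160], E[r] = -1.3100, γ^t·E[r] = -0.641900, running G = -2.551900
t=3: π = [0.1574, 0.4248, 0.4178], E[r] = -1.3160, γ^t·E[r] = -0.451388, running G = -3.003288
t=4: π = [0.1575, 0.4253, 0.4171], E[r] = -1.3145, γ^t·E[r] = -0.315611, running G = -3.318899
t=5: π = [0.1575, 0.4251, 0.4174], E[r] = -1.3151, γ^t·E[r] = -0.221034, running G = -3.539933
t=6: π = [0.1575, 0.4252, 0.4173], E[r] = -1.3149, γ^t·E[r] = -0.154696, running G = -3.694630

G = -3.6946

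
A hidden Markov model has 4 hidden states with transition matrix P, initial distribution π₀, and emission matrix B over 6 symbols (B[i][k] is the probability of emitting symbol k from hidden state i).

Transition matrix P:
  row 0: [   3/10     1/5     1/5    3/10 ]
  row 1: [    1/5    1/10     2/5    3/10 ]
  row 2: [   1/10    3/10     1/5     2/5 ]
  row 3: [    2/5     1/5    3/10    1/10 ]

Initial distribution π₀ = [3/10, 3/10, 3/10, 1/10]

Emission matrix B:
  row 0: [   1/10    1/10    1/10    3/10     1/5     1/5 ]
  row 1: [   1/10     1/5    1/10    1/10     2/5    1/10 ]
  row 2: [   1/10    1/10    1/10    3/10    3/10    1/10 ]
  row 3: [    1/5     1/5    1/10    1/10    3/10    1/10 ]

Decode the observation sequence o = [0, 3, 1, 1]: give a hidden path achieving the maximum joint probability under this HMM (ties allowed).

path = [1, 2, 1, 3]

t=0: δ = [3.000e-02, 3.000e-02, 3.000e-02, 2.000e-02]  (obs o_0=0)
t=1: δ = [2.700e-03, 9.000e-04, 3.600e-03, 1.200e-03]  ψ = [0, 2, 1, 2]  (obs o_1=3)
t=2: δ = [8.100e-05, 2.160e-04, 7.200e-05, 2.880e-04]  ψ = [0, 2, 2, 2]  (obs o_2=1)
t=3: δ = [1.152e-05, 1.152e-05, 8.640e-06, 1.296e-05]  ψ = [3, 3, 1, 1]  (obs o_3=1)
backtrack: best end state = 3; path = [1, 2, 1, 3]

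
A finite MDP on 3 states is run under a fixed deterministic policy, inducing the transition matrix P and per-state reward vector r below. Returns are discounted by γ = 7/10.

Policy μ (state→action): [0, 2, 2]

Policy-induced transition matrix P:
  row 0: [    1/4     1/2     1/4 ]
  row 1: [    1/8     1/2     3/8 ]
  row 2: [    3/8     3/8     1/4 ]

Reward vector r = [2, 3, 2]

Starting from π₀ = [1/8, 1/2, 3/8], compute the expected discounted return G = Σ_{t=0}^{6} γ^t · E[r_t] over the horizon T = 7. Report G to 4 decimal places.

G = 7.5617

t=0: π = [0.1250, 0.5000, 0.3750], E[r] = 2.5000, γ^t·E[r] = 2.500000, running G = 2.500000
t=1: π = [0.2344, 0.4531, 0.3125], E[r] = 2.4531, γ^t·E[r] = 1.717188, running G = 4.217188
t=2: π = [0.2324, 0.4609, 0.3066], E[r] = 2.4609, γ^t·E[r] = 1.205859, running G = 5.423047
t=3: π = [0.2307, 0.4617, 0.3076], E[r] = 2.4617, γ^t·E[r] = 0.844353, running G = 6.267400
t=4: π = [0.2307, 0.4615, 0.3077], E[r] = 2.4615, γ^t·E[r] = 0.591018, running G = 6.858417
t=5: π = [0.2308, 0.4615, 0.3077], E[r] = 2.4615, γ^t·E[r] = 0.413710, running G = 7.272128
t=6: π = [0.2308, 0.4615, 0.3077], E[r] = 2.4615, γ^t·E[r] = 0.289598, running G = 7.561725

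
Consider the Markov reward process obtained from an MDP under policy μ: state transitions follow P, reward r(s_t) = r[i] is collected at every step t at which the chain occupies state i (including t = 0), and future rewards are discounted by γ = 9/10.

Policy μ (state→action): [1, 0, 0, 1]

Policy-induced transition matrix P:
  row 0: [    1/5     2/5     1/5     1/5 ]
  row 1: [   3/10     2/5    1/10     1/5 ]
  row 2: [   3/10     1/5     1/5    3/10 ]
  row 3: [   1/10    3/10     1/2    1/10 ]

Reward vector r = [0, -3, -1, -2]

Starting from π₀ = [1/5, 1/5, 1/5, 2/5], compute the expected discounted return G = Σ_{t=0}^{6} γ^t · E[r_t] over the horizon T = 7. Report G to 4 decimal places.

G = -8.4633

t=0: π = [0.2000, 0.2000, 0.2000, 0.4000], E[r] = -1.6000, γ^t·E[r] = -1.600000, running G = -1.600000
t=1: π = [0.2000, 0.3200, 0.3000, 0.1800], E[r] = -1.6200, γ^t·E[r] = -1.458000, running G = -3.058000
t=2: π = [0.2440, 0.3220, 0.2220, 0.2120], E[r] = -1.6120, γ^t·E[r] = -1.305720, running G = -4.363720
t=3: π = [0.2332, 0.3344, 0.2314, 0.2010], E[r] = -1.6366, γ^t·E[r] = -1.193081, running G = -5.556801
t=4: π = [0.2365, 0.3336, 0.2269, 0.2030], E[r] = -1.6338, γ^t·E[r] = -1.071936, running G = -6.628738
t=5: π = [0.2357, 0.3343, 0.2276, 0.2024], E[r] = -1.6353, γ^t·E[r] = -0.965620, running G = -7.594358
t=6: π = [0.2359, 0.3343, 0.2273, 0.2025], E[r] = -1.6351, γ^t·E[r] = -0.868944, running G = -8.463301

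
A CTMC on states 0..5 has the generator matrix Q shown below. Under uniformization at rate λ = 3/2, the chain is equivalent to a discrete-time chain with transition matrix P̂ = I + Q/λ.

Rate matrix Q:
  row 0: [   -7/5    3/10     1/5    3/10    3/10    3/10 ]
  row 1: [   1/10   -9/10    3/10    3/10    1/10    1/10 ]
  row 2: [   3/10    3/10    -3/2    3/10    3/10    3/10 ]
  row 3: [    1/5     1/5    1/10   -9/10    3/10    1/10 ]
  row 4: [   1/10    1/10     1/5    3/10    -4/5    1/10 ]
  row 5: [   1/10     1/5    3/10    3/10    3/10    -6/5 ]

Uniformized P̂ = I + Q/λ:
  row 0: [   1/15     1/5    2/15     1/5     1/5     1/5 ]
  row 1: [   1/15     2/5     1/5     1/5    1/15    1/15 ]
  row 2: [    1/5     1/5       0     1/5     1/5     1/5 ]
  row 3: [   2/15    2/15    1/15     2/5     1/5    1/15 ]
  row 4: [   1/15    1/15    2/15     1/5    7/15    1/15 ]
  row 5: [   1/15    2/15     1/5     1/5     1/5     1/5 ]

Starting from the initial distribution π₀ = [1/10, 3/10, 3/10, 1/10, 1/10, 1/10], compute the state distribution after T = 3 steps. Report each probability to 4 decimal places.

t=0: π = [0.1000, 0.3000, 0.3000, 0.1000, 0.1000, 0.1000]
t=1: π = [0.1133, 0.2333, 0.1133, 0.2200, 0.1867, 0.1333]
t=2: π = [0.0964, 0.1982, 0.1280, 0.2440, 0.2187, 0.1147]
t=3: π = [0.1000, 0.1866, 0.1209, 0.2488, 0.2319, 0.1119]

π = [0.1000, 0.1866, 0.1209, 0.2488, 0.2319, 0.1119]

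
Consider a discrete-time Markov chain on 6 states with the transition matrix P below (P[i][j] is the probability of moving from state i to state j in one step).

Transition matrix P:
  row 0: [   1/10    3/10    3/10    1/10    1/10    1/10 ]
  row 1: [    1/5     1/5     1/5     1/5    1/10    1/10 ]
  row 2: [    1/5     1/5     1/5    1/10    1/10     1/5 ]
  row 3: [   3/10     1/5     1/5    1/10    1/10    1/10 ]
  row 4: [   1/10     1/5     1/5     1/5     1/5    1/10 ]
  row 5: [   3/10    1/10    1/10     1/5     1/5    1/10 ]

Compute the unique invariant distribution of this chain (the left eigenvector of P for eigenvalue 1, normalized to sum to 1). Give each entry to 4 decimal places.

Balance equations π_j = Σ_i π_i·P[i][j]:
  π_0 = 1/10·π_0 + 1/5·π_1 + 1/5·π_2 + 3/10·π_3 + 1/10·π_4 + 3/10·π_5
  π_1 = 3/10·π_0 + 1/5·π_1 + 1/5·π_2 + 1/5·π_3 + 1/5·π_4 + 1/10·π_5
  π_2 = 3/10·π_0 + 1/5·π_1 + 1/5·π_2 + 1/5·π_3 + 1/5·π_4 + 1/10·π_5
  π_3 = 1/10·π_0 + 1/5·π_1 + 1/10·π_2 + 1/10·π_3 + 1/5·π_4 + 1/5·π_5
  π_4 = 1/10·π_0 + 1/10·π_1 + 1/10·π_2 + 1/10·π_3 + 1/5·π_4 + 1/5·π_5
  normalize: π_0 + π_1 + π_2 + π_3 + π_4 + π_5 = 1
Solving the linear system gives exactly π = [2159/11090, 230/1109, 230/1109, 1611/11090, 1381/11090, 1339/11090].

π = [0.1947, 0.2074, 0.2074, 0.1453, 0.1245, 0.1207]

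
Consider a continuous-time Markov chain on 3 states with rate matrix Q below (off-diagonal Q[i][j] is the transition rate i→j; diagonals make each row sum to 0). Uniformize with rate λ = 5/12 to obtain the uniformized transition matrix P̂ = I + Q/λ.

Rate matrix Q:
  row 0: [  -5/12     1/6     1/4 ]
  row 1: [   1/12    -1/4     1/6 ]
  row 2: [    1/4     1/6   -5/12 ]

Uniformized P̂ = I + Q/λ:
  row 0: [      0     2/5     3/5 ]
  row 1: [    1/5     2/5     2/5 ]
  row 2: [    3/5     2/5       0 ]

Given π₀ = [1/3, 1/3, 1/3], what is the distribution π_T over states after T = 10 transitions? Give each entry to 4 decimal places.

π = [0.2751, 0.4000, 0.3249]

t=0: π = [0.3333, 0.3333, 0.3333]
t=1: π = [0.2667, 0.4000, 0.3333]
t=2: π = [0.2800, 0.4000, 0.3200]
t=3: π = [0.2720, 0.4000, 0.3280]
t=4: π = [0.2768, 0.4000, 0.3232]
t=5: π = [0.2739, 0.4000, 0.3261]
t=6: π = [0.2756, 0.4000, 0.3244]
t=7: π = [0.2746, 0.4000, 0.3254]
t=8: π = [0.2752, 0.4000, 0.3248]
t=9: π = [0.2749, 0.4000, 0.3251]
t=10: π = [0.2751, 0.4000, 0.3249]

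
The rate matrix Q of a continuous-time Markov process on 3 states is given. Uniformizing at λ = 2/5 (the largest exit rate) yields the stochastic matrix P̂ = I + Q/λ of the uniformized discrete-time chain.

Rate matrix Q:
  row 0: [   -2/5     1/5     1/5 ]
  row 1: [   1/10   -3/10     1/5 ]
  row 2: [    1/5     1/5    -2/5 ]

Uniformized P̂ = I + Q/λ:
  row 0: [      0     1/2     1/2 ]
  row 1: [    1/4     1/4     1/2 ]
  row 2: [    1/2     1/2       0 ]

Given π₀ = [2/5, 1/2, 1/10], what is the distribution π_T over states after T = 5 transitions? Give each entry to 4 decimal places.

t=0: π = [0.4000, 0.5000, 0.1000]
t=1: π = [0.1750, 0.3750, 0.4500]
t=2: π = [0.3188, 0.4063, 0.2750]
t=3: π = [0.2391, 0.3984, 0.3625]
t=4: π = [0.2809, 0.4004, 0.3188]
t=5: π = [0.2595, 0.3999, 0.3406]

π = [0.2595, 0.3999, 0.3406]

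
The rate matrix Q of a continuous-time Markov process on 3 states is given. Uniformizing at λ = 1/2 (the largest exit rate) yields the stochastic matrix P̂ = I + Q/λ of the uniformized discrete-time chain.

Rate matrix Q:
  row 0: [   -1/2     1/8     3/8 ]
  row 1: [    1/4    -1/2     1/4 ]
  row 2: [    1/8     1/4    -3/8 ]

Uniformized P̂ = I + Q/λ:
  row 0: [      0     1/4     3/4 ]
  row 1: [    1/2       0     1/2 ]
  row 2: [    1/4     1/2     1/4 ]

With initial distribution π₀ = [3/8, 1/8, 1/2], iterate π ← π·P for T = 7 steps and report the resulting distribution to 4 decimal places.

t=0: π = [0.3750, 0.1250, 0.5000]
t=1: π = [0.1875, 0.3438, 0.4688]
t=2: π = [0.2891, 0.2813, 0.4297]
t=3: π = [0.2480, 0.2871, 0.4648]
t=4: π = [0.2598, 0.2944, 0.4458]
t=5: π = [0.2587, 0.2878, 0.4535]
t=6: π = [0.2573, 0.2914, 0.4513]
t=7: π = [0.2585, 0.2900, 0.4515]

π = [0.2585, 0.2900, 0.4515]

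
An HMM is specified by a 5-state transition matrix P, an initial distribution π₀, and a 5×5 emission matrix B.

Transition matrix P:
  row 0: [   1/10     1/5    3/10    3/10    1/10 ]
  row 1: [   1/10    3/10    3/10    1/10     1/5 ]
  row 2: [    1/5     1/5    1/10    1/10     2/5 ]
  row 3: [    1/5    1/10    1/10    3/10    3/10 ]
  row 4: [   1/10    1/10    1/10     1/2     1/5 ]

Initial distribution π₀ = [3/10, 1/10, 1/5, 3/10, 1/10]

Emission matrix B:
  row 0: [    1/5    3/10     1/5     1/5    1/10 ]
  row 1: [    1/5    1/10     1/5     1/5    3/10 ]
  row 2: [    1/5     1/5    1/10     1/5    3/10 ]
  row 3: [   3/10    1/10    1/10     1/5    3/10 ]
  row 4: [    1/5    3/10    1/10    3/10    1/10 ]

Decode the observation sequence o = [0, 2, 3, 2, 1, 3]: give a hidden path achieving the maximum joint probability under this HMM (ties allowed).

path = [3, 3, 4, 3, 4, 3]

t=0: δ = [6.000e-02, 2.000e-02, 4.000e-02, 9.000e-02, 2.000e-02]  (obs o_0=0)
t=1: δ = [3.600e-03, 2.400e-03, 1.800e-03, 2.700e-03, 2.700e-03]  ψ = [3, 0, 0, 3, 3]  (obs o_1=2)
t=2: δ = [1.080e-04, 1.440e-04, 2.160e-04, 2.700e-04, 2.430e-04]  ψ = [3, 0, 0, 4, 3]  (obs o_2=3)
t=3: δ = [1.080e-05, 8.640e-06, 4.320e-06, 1.215e-05, 8.640e-06]  ψ = [3, 1, 1, 4, 2]  (obs o_3=2)
t=4: δ = [7.290e-07, 2.592e-07, 6.480e-07, 4.320e-07, 1.093e-06]  ψ = [3, 1, 0, 4, 3]  (obs o_4=1)
t=5: δ = [2.592e-08, 2.916e-08, 4.374e-08, 1.093e-07, 7.776e-08]  ψ = [2, 0, 0, 4, 2]  (obs o_5=3)
backtrack: best end state = 3; path = [3, 3, 4, 3, 4, 3]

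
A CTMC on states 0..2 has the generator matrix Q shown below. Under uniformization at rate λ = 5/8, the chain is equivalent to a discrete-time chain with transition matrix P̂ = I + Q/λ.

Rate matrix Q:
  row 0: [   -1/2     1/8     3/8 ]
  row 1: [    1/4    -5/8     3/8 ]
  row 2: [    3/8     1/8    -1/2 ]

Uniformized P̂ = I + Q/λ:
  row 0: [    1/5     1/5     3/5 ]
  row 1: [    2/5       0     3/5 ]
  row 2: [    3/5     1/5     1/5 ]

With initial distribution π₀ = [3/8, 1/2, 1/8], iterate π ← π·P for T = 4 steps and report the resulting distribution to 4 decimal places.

t=0: π = [0.3750, 0.5000, 0.1250]
t=1: π = [0.3500, 0.1000, 0.5500]
t=2: π = [0.4400, 0.1800, 0.3800]
t=3: π = [0.3880, 0.1640, 0.4480]
t=4: π = [0.4120, 0.1672, 0.4208]

π = [0.4120, 0.1672, 0.4208]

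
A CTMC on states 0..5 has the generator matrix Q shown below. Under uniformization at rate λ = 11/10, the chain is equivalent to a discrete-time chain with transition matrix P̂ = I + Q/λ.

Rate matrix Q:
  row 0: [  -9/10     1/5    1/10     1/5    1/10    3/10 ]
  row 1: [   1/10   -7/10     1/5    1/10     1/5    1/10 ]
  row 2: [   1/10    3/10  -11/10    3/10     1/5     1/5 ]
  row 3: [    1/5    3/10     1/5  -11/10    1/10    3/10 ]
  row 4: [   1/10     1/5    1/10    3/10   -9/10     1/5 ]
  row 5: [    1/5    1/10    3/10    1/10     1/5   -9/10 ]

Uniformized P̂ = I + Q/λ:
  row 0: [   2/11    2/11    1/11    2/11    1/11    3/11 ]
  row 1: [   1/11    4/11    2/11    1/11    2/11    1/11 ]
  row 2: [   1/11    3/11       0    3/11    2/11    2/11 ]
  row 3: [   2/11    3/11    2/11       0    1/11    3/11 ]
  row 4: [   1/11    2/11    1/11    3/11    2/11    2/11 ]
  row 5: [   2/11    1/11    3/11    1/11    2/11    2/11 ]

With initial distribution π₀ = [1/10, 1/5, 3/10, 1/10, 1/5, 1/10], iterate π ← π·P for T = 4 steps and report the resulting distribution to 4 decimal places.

t=0: π = [0.1000, 0.2000, 0.3000, 0.1000, 0.2000, 0.1000]
t=1: π = [0.1182, 0.2455, 0.1091, 0.1818, 0.1636, 0.1818]
t=2: π = [0.1347, 0.2364, 0.1529, 0.1347, 0.1545, 0.1868]
t=3: π = [0.1324, 0.2340, 0.1447, 0.1468, 0.1573, 0.1848]
t=4: π = [0.1331, 0.2341, 0.1460, 0.1445, 0.1564, 0.1859]

π = [0.1331, 0.2341, 0.1460, 0.1445, 0.1564, 0.1859]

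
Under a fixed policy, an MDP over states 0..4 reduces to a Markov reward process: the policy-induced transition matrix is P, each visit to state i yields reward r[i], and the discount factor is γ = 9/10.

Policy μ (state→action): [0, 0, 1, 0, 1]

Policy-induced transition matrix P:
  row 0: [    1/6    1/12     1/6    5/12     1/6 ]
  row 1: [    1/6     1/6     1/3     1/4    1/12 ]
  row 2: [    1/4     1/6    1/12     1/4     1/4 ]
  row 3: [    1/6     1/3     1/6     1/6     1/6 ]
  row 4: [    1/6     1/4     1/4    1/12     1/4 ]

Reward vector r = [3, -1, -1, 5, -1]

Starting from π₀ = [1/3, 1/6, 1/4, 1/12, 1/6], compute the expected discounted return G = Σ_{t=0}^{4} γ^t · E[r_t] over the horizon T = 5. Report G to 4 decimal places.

t=0: π = [0.3333, 0.1667, 0.2500, 0.0833, 0.1667], E[r] = 0.8333, γ^t·E[r] = 0.833333, running G = 0.833333
t=1: π = [0.1875, 0.1667, 0.1875, 0.2708, 0.1875], E[r] = 1.3750, γ^t·E[r] = 1.237500, running G = 2.070833
t=2: π = [0.1823, 0.2118, 0.1944, 0.2274, 0.1840], E[r] = 1.0938, γ^t·E[r] = 0.885938, running G = 2.956771
t=3: π = [0.1829, 0.2047, 0.2011, 0.2308, 0.1806], E[r] = 1.1160, γ^t·E[r] = 0.813586, running G = 3.770357
t=4: π = [0.1834, 0.2049, 0.1991, 0.2312, 0.1814], E[r] = 1.1206, γ^t·E[r] = 0.735249, running G = 4.505606

G = 4.5056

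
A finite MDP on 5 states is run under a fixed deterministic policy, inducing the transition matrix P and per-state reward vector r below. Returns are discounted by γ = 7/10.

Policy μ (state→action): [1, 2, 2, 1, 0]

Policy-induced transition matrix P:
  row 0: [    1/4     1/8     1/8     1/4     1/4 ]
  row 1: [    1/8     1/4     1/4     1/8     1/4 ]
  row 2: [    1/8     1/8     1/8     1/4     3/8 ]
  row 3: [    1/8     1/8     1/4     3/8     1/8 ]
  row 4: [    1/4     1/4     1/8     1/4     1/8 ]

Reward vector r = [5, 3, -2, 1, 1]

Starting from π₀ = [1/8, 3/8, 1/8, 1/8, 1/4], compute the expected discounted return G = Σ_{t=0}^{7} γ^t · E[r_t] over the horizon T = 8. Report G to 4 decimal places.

G = 5.1219

t=0: π = [0.1250, 0.3750, 0.1250, 0.1250, 0.2500], E[r] = 1.8750, γ^t·E[r] = 1.875000, running G = 1.875000
t=1: π = [0.1719, 0.2031, 0.1875, 0.2188, 0.2188], E[r] = 1.5313, γ^t·E[r] = 1.071875, running G = 2.946875
t=2: π = [0.1738, 0.1777, 0.1777, 0.2520, 0.2188], E[r] = 1.5176, γ^t·E[r] = 0.743613, running G = 3.690488
t=3: π = [0.1741, 0.1746, 0.1787, 0.2593, 0.2134], E[r] = 1.5093, γ^t·E[r] = 0.517682, running G = 4.208170
t=4: π = [0.1734, 0.1735, 0.1792, 0.2606, 0.2133], E[r] = 1.5030, γ^t·E[r] = 0.360875, running G = 4.569046
t=5: π = [0.1733, 0.1733, 0.1793, 0.2609, 0.2132], E[r] = 1.5023, γ^t·E[r] = 0.252483, running G = 4.821529
t=6: π = [0.1733, 0.1733, 0.1793, 0.2609, 0.2132], E[r] = 1.5020, γ^t·E[r] = 0.176714, running G = 4.998243
t=7: π = [0.1733, 0.1733, 0.1793, 0.2610, 0.2131], E[r] = 1.5020, γ^t·E[r] = 0.123696, running G = 5.121940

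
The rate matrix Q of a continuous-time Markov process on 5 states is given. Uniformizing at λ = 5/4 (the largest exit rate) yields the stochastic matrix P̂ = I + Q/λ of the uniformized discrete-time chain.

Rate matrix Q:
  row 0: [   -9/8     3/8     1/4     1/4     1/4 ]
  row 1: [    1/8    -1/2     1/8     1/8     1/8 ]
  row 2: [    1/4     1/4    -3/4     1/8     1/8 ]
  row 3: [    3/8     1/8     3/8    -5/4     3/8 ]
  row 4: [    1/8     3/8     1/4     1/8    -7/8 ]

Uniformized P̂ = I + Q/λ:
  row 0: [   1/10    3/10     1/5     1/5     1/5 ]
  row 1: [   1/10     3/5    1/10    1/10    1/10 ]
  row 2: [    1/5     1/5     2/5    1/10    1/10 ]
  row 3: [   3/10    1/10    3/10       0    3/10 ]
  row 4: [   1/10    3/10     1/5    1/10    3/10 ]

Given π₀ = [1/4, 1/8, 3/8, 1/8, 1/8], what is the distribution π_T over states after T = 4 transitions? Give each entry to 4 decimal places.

t=0: π = [0.2500, 0.1250, 0.3750, 0.1250, 0.1250]
t=1: π = [0.1625, 0.2750, 0.2750, 0.1125, 0.1750]
t=2: π = [0.1500, 0.3325, 0.2388, 0.1050, 0.1738]
t=3: π = [0.1449, 0.3549, 0.2250, 0.1045, 0.1708]
t=4: π = [0.1434, 0.3631, 0.2200, 0.1040, 0.1695]

π = [0.1434, 0.3631, 0.2200, 0.1040, 0.1695]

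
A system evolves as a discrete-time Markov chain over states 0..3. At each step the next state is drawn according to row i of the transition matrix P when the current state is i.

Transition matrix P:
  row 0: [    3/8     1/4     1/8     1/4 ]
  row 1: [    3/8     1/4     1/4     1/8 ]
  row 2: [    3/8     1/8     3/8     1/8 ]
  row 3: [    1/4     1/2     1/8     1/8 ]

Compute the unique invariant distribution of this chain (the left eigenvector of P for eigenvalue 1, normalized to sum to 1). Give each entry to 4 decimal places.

Balance equations π_j = Σ_i π_i·P[i][j]:
  π_0 = 3/8·π_0 + 3/8·π_1 + 3/8·π_2 + 1/4·π_3
  π_1 = 1/4·π_0 + 1/4·π_1 + 1/8·π_2 + 1/2·π_3
  π_2 = 1/8·π_0 + 1/4·π_1 + 3/8·π_2 + 1/8·π_3
  normalize: π_0 + π_1 + π_2 + π_3 = 1
Solving the linear system gives exactly π = [23/65, 121/455, 96/455, 11/65].

π = [0.3538, 0.2659, 0.2110, 0.1692]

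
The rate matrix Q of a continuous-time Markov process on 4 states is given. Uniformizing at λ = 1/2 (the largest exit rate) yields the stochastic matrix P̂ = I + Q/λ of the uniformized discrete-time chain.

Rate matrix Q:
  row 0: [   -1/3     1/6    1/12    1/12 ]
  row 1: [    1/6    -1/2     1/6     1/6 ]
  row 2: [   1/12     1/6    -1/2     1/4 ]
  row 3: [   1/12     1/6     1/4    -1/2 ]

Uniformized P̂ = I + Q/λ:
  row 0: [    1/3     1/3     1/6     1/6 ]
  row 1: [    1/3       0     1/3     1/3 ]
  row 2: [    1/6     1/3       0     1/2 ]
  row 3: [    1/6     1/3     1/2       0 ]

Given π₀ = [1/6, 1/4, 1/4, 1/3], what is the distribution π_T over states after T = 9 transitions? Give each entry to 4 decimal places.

π = [0.2500, 0.2500, 0.2501, 0.2499]

t=0: π = [0.1667, 0.2500, 0.2500, 0.3333]
t=1: π = [0.2361, 0.2500, 0.2778, 0.2361]
t=2: π = [0.2477, 0.2500, 0.2407, 0.2616]
t=3: π = [0.2496, 0.2500, 0.2554, 0.2450]
t=4: π = [0.2499, 0.2500, 0.2474, 0.2526]
t=5: π = [0.2500, 0.2500, 0.2513, 0.2487]
t=6: π = [0.2500, 0.2500, 0.2493, 0.2507]
t=7: π = [0.2500, 0.2500, 0.2503, 0.2497]
t=8: π = [0.2500, 0.2500, 0.2498, 0.2502]
t=9: π = [0.2500, 0.2500, 0.2501, 0.2499]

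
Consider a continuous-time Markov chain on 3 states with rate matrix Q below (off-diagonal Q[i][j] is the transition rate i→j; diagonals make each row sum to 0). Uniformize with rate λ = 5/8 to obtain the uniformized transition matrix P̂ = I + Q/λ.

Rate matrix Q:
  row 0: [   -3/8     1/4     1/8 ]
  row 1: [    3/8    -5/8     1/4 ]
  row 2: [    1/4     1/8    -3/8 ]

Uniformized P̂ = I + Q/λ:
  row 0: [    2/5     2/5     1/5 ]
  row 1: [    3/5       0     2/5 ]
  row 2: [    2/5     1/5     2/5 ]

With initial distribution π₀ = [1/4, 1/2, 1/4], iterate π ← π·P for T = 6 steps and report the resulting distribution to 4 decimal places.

π = [0.4481, 0.2417, 0.3102]

t=0: π = [0.2500, 0.5000, 0.2500]
t=1: π = [0.5000, 0.1500, 0.3500]
t=2: π = [0.4300, 0.2700, 0.3000]
t=3: π = [0.4540, 0.2320, 0.3140]
t=4: π = [0.4464, 0.2444, 0.3092]
t=5: π = [0.4489, 0.2404, 0.3107]
t=6: π = [0.4481, 0.2417, 0.3102]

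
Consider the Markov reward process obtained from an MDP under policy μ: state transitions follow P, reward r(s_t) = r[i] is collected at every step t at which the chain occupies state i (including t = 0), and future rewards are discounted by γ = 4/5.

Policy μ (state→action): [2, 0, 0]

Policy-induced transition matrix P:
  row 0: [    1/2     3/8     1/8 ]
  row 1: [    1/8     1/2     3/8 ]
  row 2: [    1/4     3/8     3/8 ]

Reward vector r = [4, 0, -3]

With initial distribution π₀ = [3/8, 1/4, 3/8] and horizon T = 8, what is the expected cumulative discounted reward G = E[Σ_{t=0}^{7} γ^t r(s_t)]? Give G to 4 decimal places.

t=0: π = [0.3750, 0.2500, 0.3750], E[r] = 0.3750, γ^t·E[r] = 0.375000, running G = 0.375000
t=1: π = [0.3125, 0.4063, 0.2813], E[r] = 0.4063, γ^t·E[r] = 0.325000, running G = 0.700000
t=2: π = [0.2773, 0.4258, 0.2969], E[r] = 0.2188, γ^t·E[r] = 0.140000, running G = 0.840000
t=3: π = [0.2661, 0.4282, 0.3057], E[r] = 0.1475, γ^t·E[r] = 0.075500, running G = 0.915500
t=4: π = [0.2630, 0.4285, 0.3085], E[r] = 0.1266, γ^t·E[r] = 0.051850, running G = 0.967350
t=5: π = [0.2622, 0.4286, 0.3092], E[r] = 0.1210, γ^t·E[r] = 0.039645, running G = 1.006995
t=6: π = [0.2620, 0.4286, 0.3095], E[r] = 0.1195, γ^t·E[r] = 0.031337, running G = 1.038332
t=7: π = [0.2619, 0.4286, 0.3095], E[r] = 0.1192, γ^t·E[r] = 0.024992, running G = 1.063324

G = 1.0633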